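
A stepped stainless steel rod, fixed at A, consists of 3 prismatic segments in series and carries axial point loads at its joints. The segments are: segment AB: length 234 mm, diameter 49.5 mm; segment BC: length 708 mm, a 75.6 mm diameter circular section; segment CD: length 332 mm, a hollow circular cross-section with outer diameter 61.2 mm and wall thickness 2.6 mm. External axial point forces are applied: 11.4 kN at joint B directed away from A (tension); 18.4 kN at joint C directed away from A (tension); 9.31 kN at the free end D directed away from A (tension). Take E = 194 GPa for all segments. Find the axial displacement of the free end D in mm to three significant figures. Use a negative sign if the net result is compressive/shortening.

Internal axial forces (sectioning from the free end, tension +): N_CD = 9.31 kN, N_BC = 27.71 kN, N_AB = 39.11 kN.
A_AB = 1924 mm².
A_BC = 4489 mm².
A_CD = 478.7 mm².
δ_AB = 39110·234/(1924·194000) = 0.02451 mm
δ_BC = 27710·708/(4489·194000) = 0.02253 mm
δ_CD = 9310·332/(478.7·194000) = 0.03329 mm
δ = Σδ_i = 0.08033 mm.

0.0803 mm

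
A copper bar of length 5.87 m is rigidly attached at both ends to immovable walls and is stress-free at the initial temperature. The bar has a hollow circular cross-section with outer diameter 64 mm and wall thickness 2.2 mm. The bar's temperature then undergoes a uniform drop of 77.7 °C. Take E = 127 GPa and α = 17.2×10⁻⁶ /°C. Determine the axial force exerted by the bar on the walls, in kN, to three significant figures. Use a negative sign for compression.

Free thermal expansion αLΔT = 17.2e-6 · 5870 · -77.7 = -7.845 mm.
The walls impose strain ε = −(-7.845)/5870 = 1.3364e-03; σ = Eε = 127000 · 1.3364e-03 = 169.7 MPa.
Wall reaction R = σ·A = 169.7·427.1 = 72500 N = 72.5 kN.

72.5 kN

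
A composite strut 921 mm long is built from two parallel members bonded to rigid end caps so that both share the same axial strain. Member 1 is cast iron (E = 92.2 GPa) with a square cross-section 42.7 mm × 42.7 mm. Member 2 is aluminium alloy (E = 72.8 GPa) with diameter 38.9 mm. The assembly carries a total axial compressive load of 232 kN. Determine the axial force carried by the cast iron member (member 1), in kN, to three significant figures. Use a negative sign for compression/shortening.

-153 kN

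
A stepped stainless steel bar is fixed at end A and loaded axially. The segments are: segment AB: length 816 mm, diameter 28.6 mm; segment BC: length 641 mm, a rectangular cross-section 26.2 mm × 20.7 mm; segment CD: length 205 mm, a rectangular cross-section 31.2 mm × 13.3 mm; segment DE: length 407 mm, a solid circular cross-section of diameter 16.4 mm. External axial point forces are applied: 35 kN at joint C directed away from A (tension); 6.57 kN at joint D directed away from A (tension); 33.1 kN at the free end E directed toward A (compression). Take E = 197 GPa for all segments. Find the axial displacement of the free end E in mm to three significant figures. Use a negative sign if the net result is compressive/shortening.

-0.285 mm

Internal axial forces (sectioning from the free end, tension +): N_DE = -33.1 kN, N_CD = -26.53 kN, N_BC = 8.47 kN, N_AB = 8.47 kN.
A_AB = 642.4 mm².
A_BC = 542.3 mm².
A_CD = 415 mm².
A_DE = 211.2 mm².
δ_AB = 8470·816/(642.4·197000) = 0.05461 mm
δ_BC = 8470·641/(542.3·197000) = 0.05082 mm
δ_CD = -26530·205/(415·197000) = -0.06653 mm
δ_DE = -33100·407/(211.2·197000) = -0.3237 mm
δ = Σδ_i = -0.2848 mm.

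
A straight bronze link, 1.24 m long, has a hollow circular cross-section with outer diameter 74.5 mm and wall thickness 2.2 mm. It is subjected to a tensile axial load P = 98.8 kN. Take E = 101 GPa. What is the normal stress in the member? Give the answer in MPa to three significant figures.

A = 499.7 mm².
σ = N/A = 98800/499.7 = 197.7 MPa.

198 MPa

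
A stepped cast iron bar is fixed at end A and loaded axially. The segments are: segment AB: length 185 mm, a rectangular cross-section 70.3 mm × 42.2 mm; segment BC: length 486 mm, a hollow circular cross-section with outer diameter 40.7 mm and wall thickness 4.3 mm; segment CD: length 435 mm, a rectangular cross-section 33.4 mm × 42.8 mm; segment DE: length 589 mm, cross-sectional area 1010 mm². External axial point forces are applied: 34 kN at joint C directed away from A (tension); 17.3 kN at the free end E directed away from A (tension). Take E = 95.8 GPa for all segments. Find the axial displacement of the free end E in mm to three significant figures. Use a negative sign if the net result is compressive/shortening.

0.723 mm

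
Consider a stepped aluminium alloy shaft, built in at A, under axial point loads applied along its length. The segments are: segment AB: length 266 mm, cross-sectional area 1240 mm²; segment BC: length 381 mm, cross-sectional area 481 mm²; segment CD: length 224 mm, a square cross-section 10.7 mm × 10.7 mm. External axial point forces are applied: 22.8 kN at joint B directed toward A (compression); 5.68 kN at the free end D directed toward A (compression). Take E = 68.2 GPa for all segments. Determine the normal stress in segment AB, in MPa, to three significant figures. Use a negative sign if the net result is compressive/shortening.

Internal axial forces (sectioning from the free end, tension +): N_CD = -5.68 kN, N_BC = -5.68 kN, N_AB = -28.48 kN.
σ_AB = N_AB/A_AB = -28480/1240 = -22.97 MPa.

-23.0 MPa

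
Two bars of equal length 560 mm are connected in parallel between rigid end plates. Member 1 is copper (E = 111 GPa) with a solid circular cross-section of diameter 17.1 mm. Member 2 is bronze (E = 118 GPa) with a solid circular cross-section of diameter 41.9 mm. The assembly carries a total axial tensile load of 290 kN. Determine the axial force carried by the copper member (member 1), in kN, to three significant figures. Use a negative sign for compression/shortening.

39.3 kN

A_1 = 229.7 mm².
A_2 = 1379 mm².
Equal strain + equilibrium ⇒ each member carries load in proportion to AE: A₁E₁ = 25490000 N, A₂E₂ = 162700000 N, ΣAE = 188200000 N.
F₁ = P·A₁E₁/ΣAE = 290000·25490000/188200000 = 39280 N.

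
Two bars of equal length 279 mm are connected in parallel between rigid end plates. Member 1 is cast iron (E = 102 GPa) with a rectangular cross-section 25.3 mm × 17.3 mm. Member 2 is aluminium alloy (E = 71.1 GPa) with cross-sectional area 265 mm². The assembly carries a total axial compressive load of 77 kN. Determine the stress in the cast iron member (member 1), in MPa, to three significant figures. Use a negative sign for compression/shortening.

A_1 = 437.7 mm².
Equal strain + equilibrium ⇒ each member carries load in proportion to AE: A₁E₁ = 44640000 N, A₂E₂ = 18840000 N, ΣAE = 63490000 N.
σ₁ = P·E₁/ΣAE = -77000·102000/63490000 = -123.7 MPa.

-124 MPa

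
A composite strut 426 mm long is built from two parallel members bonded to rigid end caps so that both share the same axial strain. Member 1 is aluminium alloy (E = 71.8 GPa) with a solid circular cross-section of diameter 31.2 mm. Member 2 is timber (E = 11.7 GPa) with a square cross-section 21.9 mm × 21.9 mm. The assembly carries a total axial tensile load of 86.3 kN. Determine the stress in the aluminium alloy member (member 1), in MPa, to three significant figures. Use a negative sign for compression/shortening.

A_1 = 764.5 mm².
A_2 = 479.6 mm².
Equal strain + equilibrium ⇒ each member carries load in proportion to AE: A₁E₁ = 54890000 N, A₂E₂ = 5611000 N, ΣAE = 60510000 N.
σ₁ = P·E₁/ΣAE = 86300·71800/60510000 = 102.4 MPa.

102 MPa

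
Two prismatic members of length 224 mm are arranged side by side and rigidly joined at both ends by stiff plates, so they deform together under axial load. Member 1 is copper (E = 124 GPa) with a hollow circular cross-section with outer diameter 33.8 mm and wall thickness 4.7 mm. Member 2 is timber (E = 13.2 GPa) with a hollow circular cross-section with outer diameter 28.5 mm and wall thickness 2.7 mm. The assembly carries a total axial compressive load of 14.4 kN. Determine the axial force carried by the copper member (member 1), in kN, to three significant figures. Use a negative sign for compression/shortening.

-13.7 kN

A_1 = 429.7 mm².
A_2 = 218.8 mm².
Equal strain + equilibrium ⇒ each member carries load in proportion to AE: A₁E₁ = 53280000 N, A₂E₂ = 2889000 N, ΣAE = 56170000 N.
F₁ = P·A₁E₁/ΣAE = -14400·53280000/56170000 = -13660 N.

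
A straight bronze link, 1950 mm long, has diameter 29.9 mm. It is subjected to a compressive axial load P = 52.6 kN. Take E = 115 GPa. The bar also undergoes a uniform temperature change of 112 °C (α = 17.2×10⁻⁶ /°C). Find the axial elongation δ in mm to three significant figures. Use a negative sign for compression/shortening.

A = 702.2 mm².
δ_mech = NL/(AE) = -52600·1950/(702.2·115000) = -1.27 mm.
δ_thermal = αLΔT = 17.2e-6·1950·112 = 3.756 mm.
δ = δ_mech + δ_thermal = 2.486 mm.

2.49 mm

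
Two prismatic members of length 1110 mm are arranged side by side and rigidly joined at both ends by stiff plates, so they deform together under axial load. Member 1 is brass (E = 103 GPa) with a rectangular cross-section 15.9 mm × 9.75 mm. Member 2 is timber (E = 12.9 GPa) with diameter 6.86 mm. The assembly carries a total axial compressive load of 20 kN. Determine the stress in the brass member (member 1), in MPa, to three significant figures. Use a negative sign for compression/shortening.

-125 MPa

A_1 = 155 mm².
A_2 = 36.96 mm².
Equal strain + equilibrium ⇒ each member carries load in proportion to AE: A₁E₁ = 15970000 N, A₂E₂ = 476800 N, ΣAE = 16440000 N.
σ₁ = P·E₁/ΣAE = -20000·103000/16440000 = -125.3 MPa.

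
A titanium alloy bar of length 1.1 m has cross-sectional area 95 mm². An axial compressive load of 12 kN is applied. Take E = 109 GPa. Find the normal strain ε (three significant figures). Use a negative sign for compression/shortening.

σ = N/A = -126.3 MPa; ε = σ/E = -126.3/109000 = -1.159e-03.

-0.00116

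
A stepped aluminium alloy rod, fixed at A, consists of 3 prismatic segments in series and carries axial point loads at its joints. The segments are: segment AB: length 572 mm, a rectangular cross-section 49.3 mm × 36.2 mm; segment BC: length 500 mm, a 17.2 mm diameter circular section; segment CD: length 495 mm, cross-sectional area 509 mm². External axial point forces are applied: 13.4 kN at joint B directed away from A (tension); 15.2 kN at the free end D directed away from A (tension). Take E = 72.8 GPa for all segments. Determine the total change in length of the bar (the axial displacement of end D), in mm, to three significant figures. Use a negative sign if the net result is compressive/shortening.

Internal axial forces (sectioning from the free end, tension +): N_CD = 15.2 kN, N_BC = 15.2 kN, N_AB = 28.6 kN.
A_AB = 1785 mm².
A_BC = 232.4 mm².
δ_AB = 28600·572/(1785·72800) = 0.1259 mm
δ_BC = 15200·500/(232.4·72800) = 0.4493 mm
δ_CD = 15200·495/(509·72800) = 0.203 mm
δ = Σδ_i = 0.7783 mm.

0.778 mm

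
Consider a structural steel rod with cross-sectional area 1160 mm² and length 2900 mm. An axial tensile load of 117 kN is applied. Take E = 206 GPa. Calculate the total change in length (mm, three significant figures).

δ_mech = NL/(AE) = 117000·2900/(1160·206000) = 1.42 mm.

1.42 mm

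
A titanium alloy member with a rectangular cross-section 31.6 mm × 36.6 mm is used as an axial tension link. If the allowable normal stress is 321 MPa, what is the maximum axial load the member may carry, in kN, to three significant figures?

371 kN

A = 1157 mm².
P_max = σ_allow · A = 321 · 1157 = 371300 N = 371.3 kN.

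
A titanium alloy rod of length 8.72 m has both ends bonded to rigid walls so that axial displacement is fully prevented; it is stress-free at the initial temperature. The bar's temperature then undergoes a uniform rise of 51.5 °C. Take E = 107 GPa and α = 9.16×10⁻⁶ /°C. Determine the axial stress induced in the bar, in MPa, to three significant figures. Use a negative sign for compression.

-50.5 MPa

Free thermal expansion αLΔT = 9.16e-6 · 8720 · 51.5 = 4.114 mm.
The walls impose strain ε = −(4.114)/8720 = -4.7174e-04; σ = Eε = 107000 · -4.7174e-04 = -50.48 MPa.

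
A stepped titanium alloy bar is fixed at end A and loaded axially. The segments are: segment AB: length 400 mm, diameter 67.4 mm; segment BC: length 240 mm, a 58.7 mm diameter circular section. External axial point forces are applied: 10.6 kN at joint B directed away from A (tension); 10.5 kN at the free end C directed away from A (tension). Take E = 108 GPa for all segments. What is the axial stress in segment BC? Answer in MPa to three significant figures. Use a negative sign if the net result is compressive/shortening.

3.88 MPa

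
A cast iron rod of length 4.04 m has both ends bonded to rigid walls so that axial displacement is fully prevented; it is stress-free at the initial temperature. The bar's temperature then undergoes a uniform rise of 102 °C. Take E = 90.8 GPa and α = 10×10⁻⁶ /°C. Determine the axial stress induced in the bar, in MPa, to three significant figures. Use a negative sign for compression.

Free thermal expansion αLΔT = 10e-6 · 4040 · 102 = 4.121 mm.
The walls impose strain ε = −(4.121)/4040 = -1.0200e-03; σ = Eε = 90800 · -1.0200e-03 = -92.62 MPa.

-92.6 MPa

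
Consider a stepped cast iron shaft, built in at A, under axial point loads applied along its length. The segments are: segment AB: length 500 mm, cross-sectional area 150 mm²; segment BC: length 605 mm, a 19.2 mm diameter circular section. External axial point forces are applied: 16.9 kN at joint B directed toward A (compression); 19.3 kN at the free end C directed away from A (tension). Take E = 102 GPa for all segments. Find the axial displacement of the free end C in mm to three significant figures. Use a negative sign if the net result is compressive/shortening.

0.474 mm

Internal axial forces (sectioning from the free end, tension +): N_BC = 19.3 kN, N_AB = 2.4 kN.
A_BC = 289.5 mm².
δ_AB = 2400·500/(150·102000) = 0.07843 mm
δ_BC = 19300·605/(289.5·102000) = 0.3954 mm
δ = Σδ_i = 0.4738 mm.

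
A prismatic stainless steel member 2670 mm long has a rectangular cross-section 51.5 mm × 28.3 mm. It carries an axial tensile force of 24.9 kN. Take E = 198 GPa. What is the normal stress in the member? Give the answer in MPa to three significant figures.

A = 1457 mm².
σ = N/A = 24900/1457 = 17.08 MPa.

17.1 MPa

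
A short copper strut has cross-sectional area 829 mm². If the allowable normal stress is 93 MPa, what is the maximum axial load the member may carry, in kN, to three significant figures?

77.1 kN

P_max = σ_allow · A = 93 · 829 = 77100 N = 77.1 kN.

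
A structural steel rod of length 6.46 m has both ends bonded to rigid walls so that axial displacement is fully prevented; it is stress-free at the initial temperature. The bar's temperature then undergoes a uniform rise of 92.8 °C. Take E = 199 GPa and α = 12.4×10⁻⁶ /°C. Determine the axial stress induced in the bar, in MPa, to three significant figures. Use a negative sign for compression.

-229 MPa

Free thermal expansion αLΔT = 12.4e-6 · 6460 · 92.8 = 7.434 mm.
The walls impose strain ε = −(7.434)/6460 = -1.1507e-03; σ = Eε = 199000 · -1.1507e-03 = -229 MPa.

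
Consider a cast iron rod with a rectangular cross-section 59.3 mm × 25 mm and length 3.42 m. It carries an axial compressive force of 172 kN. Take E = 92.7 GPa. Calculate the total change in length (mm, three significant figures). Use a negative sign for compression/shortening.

A = 1482 mm².
δ_mech = NL/(AE) = -172000·3420/(1482·92700) = -4.28 mm.

-4.28 mm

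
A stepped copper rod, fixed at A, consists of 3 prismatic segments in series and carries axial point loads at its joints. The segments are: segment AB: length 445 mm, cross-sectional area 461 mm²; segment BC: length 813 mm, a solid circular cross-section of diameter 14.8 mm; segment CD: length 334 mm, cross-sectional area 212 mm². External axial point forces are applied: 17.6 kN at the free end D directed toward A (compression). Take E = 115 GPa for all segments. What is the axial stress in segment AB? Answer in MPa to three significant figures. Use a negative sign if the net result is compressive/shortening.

Internal axial forces (sectioning from the free end, tension +): N_CD = -17.6 kN, N_BC = -17.6 kN, N_AB = -17.6 kN.
σ_AB = N_AB/A_AB = -17600/461 = -38.18 MPa.

-38.2 MPa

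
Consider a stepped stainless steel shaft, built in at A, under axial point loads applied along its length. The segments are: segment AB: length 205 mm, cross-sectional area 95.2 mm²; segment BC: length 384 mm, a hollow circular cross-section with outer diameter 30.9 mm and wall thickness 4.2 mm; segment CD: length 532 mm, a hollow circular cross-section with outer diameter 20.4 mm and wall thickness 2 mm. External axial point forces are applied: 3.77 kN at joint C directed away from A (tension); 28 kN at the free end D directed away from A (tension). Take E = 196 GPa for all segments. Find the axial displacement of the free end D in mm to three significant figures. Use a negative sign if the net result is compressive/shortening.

1.18 mm

Internal axial forces (sectioning from the free end, tension +): N_CD = 28 kN, N_BC = 31.77 kN, N_AB = 31.77 kN.
A_BC = 352.3 mm².
A_CD = 115.6 mm².
δ_AB = 31770·205/(95.2·196000) = 0.349 mm
δ_BC = 31770·384/(352.3·196000) = 0.1767 mm
δ_CD = 28000·532/(115.6·196000) = 0.6574 mm
δ = Σδ_i = 1.183 mm.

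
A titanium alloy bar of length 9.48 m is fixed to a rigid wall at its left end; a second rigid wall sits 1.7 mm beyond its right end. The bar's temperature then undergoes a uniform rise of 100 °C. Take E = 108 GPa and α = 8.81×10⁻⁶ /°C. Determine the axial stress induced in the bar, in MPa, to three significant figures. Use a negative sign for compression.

-75.8 MPa

Free thermal expansion αLΔT = 8.81e-6 · 9480 · 100 = 8.352 mm.
The walls engage after the gap closes; constrained expansion = 8.352 − 1.7 = 6.652 mm.
The walls impose strain ε = −(6.652)/9480 = -7.0168e-04; σ = Eε = 108000 · -7.0168e-04 = -75.78 MPa.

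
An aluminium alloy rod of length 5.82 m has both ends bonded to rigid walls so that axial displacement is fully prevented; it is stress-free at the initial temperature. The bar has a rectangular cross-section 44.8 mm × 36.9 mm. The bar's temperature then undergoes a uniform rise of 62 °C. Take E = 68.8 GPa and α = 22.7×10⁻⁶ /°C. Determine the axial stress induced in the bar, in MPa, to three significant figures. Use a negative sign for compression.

Free thermal expansion αLΔT = 22.7e-6 · 5820 · 62 = 8.191 mm.
The walls impose strain ε = −(8.191)/5820 = -1.4074e-03; σ = Eε = 68800 · -1.4074e-03 = -96.83 MPa.

-96.8 MPa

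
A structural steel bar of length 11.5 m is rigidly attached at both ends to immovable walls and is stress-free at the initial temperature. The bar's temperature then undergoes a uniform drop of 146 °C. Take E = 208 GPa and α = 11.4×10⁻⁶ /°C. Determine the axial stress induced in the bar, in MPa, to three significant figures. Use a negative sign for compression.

Free thermal expansion αLΔT = 11.4e-6 · 11500 · -146 = -19.14 mm.
The walls impose strain ε = −(-19.14)/11500 = 1.6644e-03; σ = Eε = 208000 · 1.6644e-03 = 346.2 MPa.

346 MPa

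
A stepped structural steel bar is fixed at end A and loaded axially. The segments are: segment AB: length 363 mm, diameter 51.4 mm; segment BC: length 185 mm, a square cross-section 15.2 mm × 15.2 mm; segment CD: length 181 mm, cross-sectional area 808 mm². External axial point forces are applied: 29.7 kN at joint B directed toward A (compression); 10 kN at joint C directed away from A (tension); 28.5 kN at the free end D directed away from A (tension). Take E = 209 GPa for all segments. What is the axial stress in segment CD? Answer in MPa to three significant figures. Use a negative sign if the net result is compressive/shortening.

Internal axial forces (sectioning from the free end, tension +): N_CD = 28.5 kN, N_BC = 38.5 kN, N_AB = 8.8 kN.
σ_CD = N_CD/A_CD = 28500/808 = 35.27 MPa.

35.3 MPa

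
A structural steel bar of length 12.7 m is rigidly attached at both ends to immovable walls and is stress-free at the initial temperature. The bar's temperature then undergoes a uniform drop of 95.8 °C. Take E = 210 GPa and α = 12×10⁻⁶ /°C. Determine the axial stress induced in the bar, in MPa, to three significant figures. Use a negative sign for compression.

241 MPa

Free thermal expansion αLΔT = 12e-6 · 12700 · -95.8 = -14.6 mm.
The walls impose strain ε = −(-14.6)/12700 = 1.1496e-03; σ = Eε = 210000 · 1.1496e-03 = 241.4 MPa.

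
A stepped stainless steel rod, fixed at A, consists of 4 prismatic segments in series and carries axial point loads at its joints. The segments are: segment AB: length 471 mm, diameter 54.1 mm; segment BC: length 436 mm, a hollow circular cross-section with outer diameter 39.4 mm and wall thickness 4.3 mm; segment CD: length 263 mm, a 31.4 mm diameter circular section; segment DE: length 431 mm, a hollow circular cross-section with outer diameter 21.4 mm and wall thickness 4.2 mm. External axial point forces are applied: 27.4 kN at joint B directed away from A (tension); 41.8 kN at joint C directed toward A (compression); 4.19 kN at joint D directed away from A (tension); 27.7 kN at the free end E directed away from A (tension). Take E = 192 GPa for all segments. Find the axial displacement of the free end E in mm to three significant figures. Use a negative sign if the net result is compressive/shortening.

Internal axial forces (sectioning from the free end, tension +): N_DE = 27.7 kN, N_CD = 31.89 kN, N_BC = -9.91 kN, N_AB = 17.49 kN.
A_AB = 2299 mm².
A_BC = 474.2 mm².
A_CD = 774.4 mm².
A_DE = 226.9 mm².
δ_AB = 17490·471/(2299·192000) = 0.01866 mm
δ_BC = -9910·436/(474.2·192000) = -0.04746 mm
δ_CD = 31890·263/(774.4·192000) = 0.05641 mm
δ_DE = 27700·431/(226.9·192000) = 0.274 mm
δ = Σδ_i = 0.3016 mm.

0.302 mm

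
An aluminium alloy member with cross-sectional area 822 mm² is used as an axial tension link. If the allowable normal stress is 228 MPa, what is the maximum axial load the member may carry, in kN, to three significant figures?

187 kN

P_max = σ_allow · A = 228 · 822 = 187400 N = 187.4 kN.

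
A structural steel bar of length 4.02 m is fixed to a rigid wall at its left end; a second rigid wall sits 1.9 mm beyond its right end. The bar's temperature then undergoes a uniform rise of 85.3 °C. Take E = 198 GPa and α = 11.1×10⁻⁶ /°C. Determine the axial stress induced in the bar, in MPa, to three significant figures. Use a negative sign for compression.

-93.9 MPa

Free thermal expansion αLΔT = 11.1e-6 · 4020 · 85.3 = 3.806 mm.
The walls engage after the gap closes; constrained expansion = 3.806 − 1.9 = 1.906 mm.
The walls impose strain ε = −(1.906)/4020 = -4.7419e-04; σ = Eε = 198000 · -4.7419e-04 = -93.89 MPa.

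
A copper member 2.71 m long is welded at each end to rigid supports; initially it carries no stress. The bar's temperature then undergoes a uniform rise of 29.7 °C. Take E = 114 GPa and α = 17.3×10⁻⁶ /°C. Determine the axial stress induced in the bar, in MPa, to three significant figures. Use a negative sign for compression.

-58.6 MPa

Free thermal expansion αLΔT = 17.3e-6 · 2710 · 29.7 = 1.392 mm.
The walls impose strain ε = −(1.392)/2710 = -5.1381e-04; σ = Eε = 114000 · -5.1381e-04 = -58.57 MPa.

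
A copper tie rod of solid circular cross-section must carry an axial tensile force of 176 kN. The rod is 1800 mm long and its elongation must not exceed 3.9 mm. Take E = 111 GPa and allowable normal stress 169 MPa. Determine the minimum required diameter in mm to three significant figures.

36.4 mm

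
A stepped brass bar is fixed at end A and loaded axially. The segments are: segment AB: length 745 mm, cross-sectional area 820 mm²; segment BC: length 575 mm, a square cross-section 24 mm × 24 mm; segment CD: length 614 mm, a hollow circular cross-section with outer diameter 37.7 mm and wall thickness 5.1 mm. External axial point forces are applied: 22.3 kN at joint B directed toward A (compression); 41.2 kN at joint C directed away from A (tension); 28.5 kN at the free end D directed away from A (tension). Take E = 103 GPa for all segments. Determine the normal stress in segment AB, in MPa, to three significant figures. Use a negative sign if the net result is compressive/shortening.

57.8 MPa

Internal axial forces (sectioning from the free end, tension +): N_CD = 28.5 kN, N_BC = 69.7 kN, N_AB = 47.4 kN.
σ_AB = N_AB/A_AB = 47400/820 = 57.8 MPa.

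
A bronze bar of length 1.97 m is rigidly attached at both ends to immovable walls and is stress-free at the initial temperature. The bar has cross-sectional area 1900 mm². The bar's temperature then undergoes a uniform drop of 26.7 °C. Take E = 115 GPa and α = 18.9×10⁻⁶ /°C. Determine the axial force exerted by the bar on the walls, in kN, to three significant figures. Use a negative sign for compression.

110 kN

Free thermal expansion αLΔT = 18.9e-6 · 1970 · -26.7 = -0.9941 mm.
The walls impose strain ε = −(-0.9941)/1970 = 5.0463e-04; σ = Eε = 115000 · 5.0463e-04 = 58.03 MPa.
Wall reaction R = σ·A = 58.03·1900 = 110300 N = 110.3 kN.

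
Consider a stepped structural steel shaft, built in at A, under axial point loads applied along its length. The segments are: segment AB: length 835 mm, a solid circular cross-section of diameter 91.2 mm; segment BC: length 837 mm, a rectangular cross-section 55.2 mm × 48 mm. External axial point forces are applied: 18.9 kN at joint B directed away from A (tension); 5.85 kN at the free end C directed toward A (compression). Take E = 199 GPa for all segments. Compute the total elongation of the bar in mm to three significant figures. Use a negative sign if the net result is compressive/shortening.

Internal axial forces (sectioning from the free end, tension +): N_BC = -5.85 kN, N_AB = 13.05 kN.
A_AB = 6533 mm².
A_BC = 2650 mm².
δ_AB = 13050·835/(6533·199000) = 0.008382 mm
δ_BC = -5850·837/(2650·199000) = -0.009286 mm
δ = Σδ_i = -0.0009041 mm.

-9.04e-04 mm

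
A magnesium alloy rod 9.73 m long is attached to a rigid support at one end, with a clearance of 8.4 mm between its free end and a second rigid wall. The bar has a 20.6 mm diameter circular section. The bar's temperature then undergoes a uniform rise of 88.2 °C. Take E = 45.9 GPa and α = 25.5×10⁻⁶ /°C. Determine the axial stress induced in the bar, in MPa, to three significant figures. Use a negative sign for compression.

-63.6 MPa

Free thermal expansion αLΔT = 25.5e-6 · 9730 · 88.2 = 21.88 mm.
The walls engage after the gap closes; constrained expansion = 21.88 − 8.4 = 13.48 mm.
The walls impose strain ε = −(13.48)/9730 = -1.3858e-03; σ = Eε = 45900 · -1.3858e-03 = -63.61 MPa.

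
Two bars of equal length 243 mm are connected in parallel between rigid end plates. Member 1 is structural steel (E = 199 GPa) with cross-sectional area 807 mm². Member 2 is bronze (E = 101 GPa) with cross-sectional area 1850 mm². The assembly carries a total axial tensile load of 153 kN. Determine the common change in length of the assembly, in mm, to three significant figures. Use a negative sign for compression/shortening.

0.107 mm

Equal strain + equilibrium ⇒ each member carries load in proportion to AE: A₁E₁ = 160600000 N, A₂E₂ = 186800000 N, ΣAE = 347400000 N.
δ = PL/ΣAE = 153000·243/347400000 = 0.107 mm.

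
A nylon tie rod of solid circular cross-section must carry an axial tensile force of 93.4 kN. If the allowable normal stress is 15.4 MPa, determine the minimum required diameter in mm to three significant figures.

Required area A ≥ P/σ_allow = 93400/15.4 = 6065 mm².
For a solid circular section, d ≥ √(4A/π) = 87.88 mm.

87.9 mm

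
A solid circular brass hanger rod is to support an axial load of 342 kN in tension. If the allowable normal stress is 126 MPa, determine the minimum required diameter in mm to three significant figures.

58.8 mm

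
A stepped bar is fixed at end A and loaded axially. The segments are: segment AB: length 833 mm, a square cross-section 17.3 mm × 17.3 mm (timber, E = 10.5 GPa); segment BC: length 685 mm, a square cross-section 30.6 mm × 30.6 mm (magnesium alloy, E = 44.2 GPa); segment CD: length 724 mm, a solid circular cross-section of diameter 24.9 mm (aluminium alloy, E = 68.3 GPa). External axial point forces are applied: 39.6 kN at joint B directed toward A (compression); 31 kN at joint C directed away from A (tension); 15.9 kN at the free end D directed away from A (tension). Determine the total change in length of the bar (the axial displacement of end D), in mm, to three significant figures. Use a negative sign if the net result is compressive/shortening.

Internal axial forces (sectioning from the free end, tension +): N_CD = 15.9 kN, N_BC = 46.9 kN, N_AB = 7.3 kN.
A_AB = 299.3 mm².
A_BC = 936.4 mm².
A_CD = 487 mm².
δ_AB = 7300·833/(299.3·10500) = 1.935 mm
δ_BC = 46900·685/(936.4·44200) = 0.7762 mm
δ_CD = 15900·724/(487·68300) = 0.3461 mm
δ = Σδ_i = 3.057 mm.

3.06 mm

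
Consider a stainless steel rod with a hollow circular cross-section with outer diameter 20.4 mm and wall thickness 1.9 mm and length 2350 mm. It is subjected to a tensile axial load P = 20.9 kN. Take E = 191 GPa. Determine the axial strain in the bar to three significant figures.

9.91e-04

A = 110.4 mm².
σ = N/A = 189.3 MPa; ε = σ/E = 189.3/191000 = 9.909e-04.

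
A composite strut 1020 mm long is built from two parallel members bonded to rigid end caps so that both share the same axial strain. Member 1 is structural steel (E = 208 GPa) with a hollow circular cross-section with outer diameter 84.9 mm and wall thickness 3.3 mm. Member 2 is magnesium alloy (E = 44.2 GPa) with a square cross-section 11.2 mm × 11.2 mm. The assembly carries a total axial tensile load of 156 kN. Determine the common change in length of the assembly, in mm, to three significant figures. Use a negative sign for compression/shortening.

0.877 mm

A_1 = 846 mm².
A_2 = 125.4 mm².
Equal strain + equilibrium ⇒ each member carries load in proportion to AE: A₁E₁ = 176000000 N, A₂E₂ = 5544000 N, ΣAE = 181500000 N.
δ = PL/ΣAE = 156000·1020/181500000 = 0.8767 mm.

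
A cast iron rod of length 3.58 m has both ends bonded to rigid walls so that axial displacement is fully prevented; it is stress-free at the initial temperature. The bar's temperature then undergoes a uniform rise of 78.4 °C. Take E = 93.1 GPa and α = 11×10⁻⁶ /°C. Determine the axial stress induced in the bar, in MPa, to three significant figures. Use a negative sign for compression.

Free thermal expansion αLΔT = 11e-6 · 3580 · 78.4 = 3.087 mm.
The walls impose strain ε = −(3.087)/3580 = -8.6240e-04; σ = Eε = 93100 · -8.6240e-04 = -80.29 MPa.

-80.3 MPa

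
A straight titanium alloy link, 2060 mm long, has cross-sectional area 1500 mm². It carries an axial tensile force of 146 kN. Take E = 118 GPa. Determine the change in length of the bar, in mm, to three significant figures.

1.70 mm

δ_mech = NL/(AE) = 146000·2060/(1500·118000) = 1.699 mm.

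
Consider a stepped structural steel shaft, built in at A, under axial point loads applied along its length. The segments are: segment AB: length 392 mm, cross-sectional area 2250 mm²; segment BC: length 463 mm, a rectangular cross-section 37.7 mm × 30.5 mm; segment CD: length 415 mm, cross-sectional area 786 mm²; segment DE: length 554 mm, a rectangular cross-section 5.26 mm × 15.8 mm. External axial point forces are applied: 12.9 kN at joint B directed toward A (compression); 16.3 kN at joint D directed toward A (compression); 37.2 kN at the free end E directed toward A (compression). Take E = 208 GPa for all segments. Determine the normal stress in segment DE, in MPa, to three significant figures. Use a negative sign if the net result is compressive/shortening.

-448 MPa

Internal axial forces (sectioning from the free end, tension +): N_DE = -37.2 kN, N_CD = -53.5 kN, N_BC = -53.5 kN, N_AB = -66.4 kN.
A_DE = 83.11 mm².
σ_DE = N_DE/A_DE = -37200/83.11 = -447.6 MPa.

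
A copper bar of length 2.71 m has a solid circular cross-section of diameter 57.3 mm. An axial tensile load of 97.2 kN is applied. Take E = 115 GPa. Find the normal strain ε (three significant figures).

3.28e-04

A = 2579 mm².
σ = N/A = 37.69 MPa; ε = σ/E = 37.69/115000 = 3.278e-04.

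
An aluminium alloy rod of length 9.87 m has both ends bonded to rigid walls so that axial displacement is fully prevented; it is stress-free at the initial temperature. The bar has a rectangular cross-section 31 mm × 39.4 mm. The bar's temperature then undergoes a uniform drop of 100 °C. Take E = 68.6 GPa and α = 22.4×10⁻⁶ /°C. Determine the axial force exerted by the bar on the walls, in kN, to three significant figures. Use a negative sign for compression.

188 kN

Free thermal expansion αLΔT = 22.4e-6 · 9870 · -100 = -22.11 mm.
The walls impose strain ε = −(-22.11)/9870 = 2.2400e-03; σ = Eε = 68600 · 2.2400e-03 = 153.7 MPa.
Wall reaction R = σ·A = 153.7·1221 = 187700 N = 187.7 kN.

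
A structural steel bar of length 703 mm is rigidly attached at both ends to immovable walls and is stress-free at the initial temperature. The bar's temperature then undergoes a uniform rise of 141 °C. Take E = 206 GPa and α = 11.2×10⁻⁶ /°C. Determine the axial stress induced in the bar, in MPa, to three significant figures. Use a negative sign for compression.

-325 MPa

Free thermal expansion αLΔT = 11.2e-6 · 703 · 141 = 1.11 mm.
The walls impose strain ε = −(1.11)/703 = -1.5792e-03; σ = Eε = 206000 · -1.5792e-03 = -325.3 MPa.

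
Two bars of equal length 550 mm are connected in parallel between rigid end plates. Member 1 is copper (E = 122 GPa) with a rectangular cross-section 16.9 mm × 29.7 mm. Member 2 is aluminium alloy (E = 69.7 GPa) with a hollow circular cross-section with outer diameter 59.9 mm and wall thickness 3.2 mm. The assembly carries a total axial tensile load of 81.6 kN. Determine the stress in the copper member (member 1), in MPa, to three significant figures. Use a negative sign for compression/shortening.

98.6 MPa

A_1 = 501.9 mm².
A_2 = 570 mm².
Equal strain + equilibrium ⇒ each member carries load in proportion to AE: A₁E₁ = 61240000 N, A₂E₂ = 39730000 N, ΣAE = 101000000 N.
σ₁ = P·E₁/ΣAE = 81600·122000/101000000 = 98.6 MPa.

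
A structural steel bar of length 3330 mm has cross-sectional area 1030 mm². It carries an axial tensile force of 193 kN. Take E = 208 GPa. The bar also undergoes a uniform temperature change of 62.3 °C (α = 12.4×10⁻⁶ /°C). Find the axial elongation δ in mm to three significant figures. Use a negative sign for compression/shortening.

5.57 mm

δ_mech = NL/(AE) = 193000·3330/(1030·208000) = 3 mm.
δ_thermal = αLΔT = 12.4e-6·3330·62.3 = 2.572 mm.
δ = δ_mech + δ_thermal = 5.572 mm.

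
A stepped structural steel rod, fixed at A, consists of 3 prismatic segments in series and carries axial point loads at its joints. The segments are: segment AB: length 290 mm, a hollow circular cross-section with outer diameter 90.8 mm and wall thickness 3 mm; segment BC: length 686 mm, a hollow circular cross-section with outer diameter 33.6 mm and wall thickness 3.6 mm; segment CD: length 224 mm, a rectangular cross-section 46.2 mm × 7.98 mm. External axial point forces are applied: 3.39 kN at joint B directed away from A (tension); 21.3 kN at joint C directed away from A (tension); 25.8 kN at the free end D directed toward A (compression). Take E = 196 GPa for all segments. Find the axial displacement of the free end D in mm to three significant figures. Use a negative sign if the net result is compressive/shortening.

-0.128 mm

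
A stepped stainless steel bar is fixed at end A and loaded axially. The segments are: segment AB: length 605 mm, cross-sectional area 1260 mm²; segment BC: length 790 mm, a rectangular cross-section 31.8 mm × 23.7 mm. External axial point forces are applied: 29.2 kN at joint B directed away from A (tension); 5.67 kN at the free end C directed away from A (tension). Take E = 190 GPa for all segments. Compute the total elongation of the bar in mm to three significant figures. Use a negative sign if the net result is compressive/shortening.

Internal axial forces (sectioning from the free end, tension +): N_BC = 5.67 kN, N_AB = 34.87 kN.
A_BC = 753.7 mm².
δ_AB = 34870·605/(1260·190000) = 0.08812 mm
δ_BC = 5670·790/(753.7·190000) = 0.03128 mm
δ = Σδ_i = 0.1194 mm.

0.119 mm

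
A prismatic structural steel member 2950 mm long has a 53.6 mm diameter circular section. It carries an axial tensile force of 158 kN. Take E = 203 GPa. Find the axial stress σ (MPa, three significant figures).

70.0 MPa

A = 2256 mm².
σ = N/A = 158000/2256 = 70.02 MPa.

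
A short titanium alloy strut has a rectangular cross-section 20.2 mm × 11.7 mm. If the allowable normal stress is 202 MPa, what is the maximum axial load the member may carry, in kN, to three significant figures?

47.7 kN

A = 236.3 mm².
P_max = σ_allow · A = 202 · 236.3 = 47740 N = 47.74 kN.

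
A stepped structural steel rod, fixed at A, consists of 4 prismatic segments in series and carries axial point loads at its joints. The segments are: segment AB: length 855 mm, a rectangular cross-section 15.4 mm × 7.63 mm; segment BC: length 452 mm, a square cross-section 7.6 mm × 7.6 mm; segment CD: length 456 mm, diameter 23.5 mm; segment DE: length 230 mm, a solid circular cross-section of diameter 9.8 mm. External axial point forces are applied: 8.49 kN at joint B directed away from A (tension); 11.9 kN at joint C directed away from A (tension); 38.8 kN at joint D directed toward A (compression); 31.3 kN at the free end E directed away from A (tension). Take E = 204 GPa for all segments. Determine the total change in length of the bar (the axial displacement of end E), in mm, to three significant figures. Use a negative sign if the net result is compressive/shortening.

Internal axial forces (sectioning from the free end, tension +): N_DE = 31.3 kN, N_CD = -7.5 kN, N_BC = 4.4 kN, N_AB = 12.89 kN.
A_AB = 117.5 mm².
A_BC = 57.76 mm².
A_CD = 433.7 mm².
A_DE = 75.43 mm².
δ_AB = 12890·855/(117.5·204000) = 0.4598 mm
δ_BC = 4400·452/(57.76·204000) = 0.1688 mm
δ_CD = -7500·456/(433.7·204000) = -0.03865 mm
δ_DE = 31300·230/(75.43·204000) = 0.4678 mm
δ = Σδ_i = 1.058 mm.

1.06 mm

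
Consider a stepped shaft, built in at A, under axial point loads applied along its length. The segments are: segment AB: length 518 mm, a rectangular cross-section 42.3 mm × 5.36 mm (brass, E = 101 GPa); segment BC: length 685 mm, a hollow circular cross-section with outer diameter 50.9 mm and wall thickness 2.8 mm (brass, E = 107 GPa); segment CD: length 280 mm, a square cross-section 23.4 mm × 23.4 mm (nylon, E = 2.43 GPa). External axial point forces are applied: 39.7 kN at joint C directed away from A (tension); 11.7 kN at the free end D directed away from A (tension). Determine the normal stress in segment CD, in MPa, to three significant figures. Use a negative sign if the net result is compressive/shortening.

21.4 MPa

Internal axial forces (sectioning from the free end, tension +): N_CD = 11.7 kN, N_BC = 51.4 kN, N_AB = 51.4 kN.
A_CD = 547.6 mm².
σ_CD = N_CD/A_CD = 11700/547.6 = 21.37 MPa.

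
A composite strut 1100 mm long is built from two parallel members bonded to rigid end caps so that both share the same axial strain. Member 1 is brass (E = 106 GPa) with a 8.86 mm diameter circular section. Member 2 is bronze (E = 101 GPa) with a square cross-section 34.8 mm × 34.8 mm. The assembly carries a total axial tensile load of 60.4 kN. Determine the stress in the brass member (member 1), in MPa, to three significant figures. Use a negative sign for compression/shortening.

49.7 MPa

A_1 = 61.65 mm².
A_2 = 1211 mm².
Equal strain + equilibrium ⇒ each member carries load in proportion to AE: A₁E₁ = 6535000 N, A₂E₂ = 122300000 N, ΣAE = 128900000 N.
σ₁ = P·E₁/ΣAE = 60400·106000/128900000 = 49.69 MPa.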